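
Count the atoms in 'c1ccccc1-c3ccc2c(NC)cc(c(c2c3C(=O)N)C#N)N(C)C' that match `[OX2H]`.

0

The query [OX2H] means: aliphatic oxygen with two connections, one of which is H — an -OH oxygen.
Check the 26 heavy atoms by environment: 8× c (aromatic, H0, X3) → no; 8× c (aromatic, H1, X3) → no; 1× N (H0, X3) → no; 3× C (H3, X4) → no; 1× C (H0, X3) → no; 1× O (H0, X1) → no; 1× N (H2, X3) → no; 1× C (H0, X2) → no; 1× N (H0, X1) → no; 1× N (H1, X3) → no.
No environment satisfies the query, so 0 matching atoms.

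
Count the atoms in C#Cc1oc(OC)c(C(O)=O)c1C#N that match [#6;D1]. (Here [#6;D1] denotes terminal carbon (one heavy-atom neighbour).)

2

The query [#6;D1] means: carbon bonded to exactly one heavy atom.
Check the 14 heavy atoms by environment: 1× o (aromatic, D2) → no; 4× c (aromatic, D3) → no; 1× O (D2) → no; 2× C (D1) → match; 2× C (D2) → no; 1× N (D1) → no; 1× C (D3) → no; 2× O (D1) → no.
That gives 2 matching atoms.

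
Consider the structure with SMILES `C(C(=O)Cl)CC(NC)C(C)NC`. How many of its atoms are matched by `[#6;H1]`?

2

The query [#6;H1] means: any carbon bearing exactly one hydrogen.
Check the 12 heavy atoms by environment: 3× C (H3) → no; 2× C (H1) → match; 2× C (H2) → no; 2× N (H1) → no; 1× C (H0) → no; 1× O (H0) → no; 1× Cl (H0) → no.
That gives 2 matching atoms.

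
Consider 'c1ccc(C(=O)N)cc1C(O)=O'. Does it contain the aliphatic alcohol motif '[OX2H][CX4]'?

The pattern [OX2H][CX4] describes a hydroxyl oxygen bound to an sp3 (X4) carbon — an aliphatic alcohol.
The closest candidate here is a carboxylic acid group (-C(=O)OH), but the -OH is on a CX3 carbonyl carbon, not a CX4 carbon. No other fragment satisfies the full query, so there is no match.

No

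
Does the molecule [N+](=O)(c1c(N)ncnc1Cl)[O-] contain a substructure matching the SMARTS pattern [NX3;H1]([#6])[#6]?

The pattern [NX3;H1]([#6])[#6] describes a trivalent nitrogen with one H, bonded to two carbons — a secondary amine.
The closest candidate here is a primary amino group (-NH2), but the nitrogen has H2 and only one carbon neighbour. No other fragment satisfies the full query, so there is no match.

No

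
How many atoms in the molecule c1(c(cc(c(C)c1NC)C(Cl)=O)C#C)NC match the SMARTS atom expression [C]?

The query [C] means: uppercase C matches aliphatic (non-aromatic) carbon only.
Check the 16 heavy atoms by environment: 6× c (aromatic) → no; 6× C → match; 2× N → no; 1× O → no; 1× Cl → no.
That gives 6 matching atoms.

6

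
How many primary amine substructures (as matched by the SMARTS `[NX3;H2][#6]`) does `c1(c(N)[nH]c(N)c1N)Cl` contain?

3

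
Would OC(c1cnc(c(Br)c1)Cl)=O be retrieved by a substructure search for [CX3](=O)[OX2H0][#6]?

The pattern [CX3](=O)[OX2H0][#6] describes a carbonyl carbon bonded to an oxygen that is itself bonded to carbon (no H on that O) — an ester.
The closest candidate here is a carboxylic acid group (-C(=O)OH), but the singly-bonded O carries H (OX2H1, not H0). No other fragment satisfies the full query, so there is no match.

No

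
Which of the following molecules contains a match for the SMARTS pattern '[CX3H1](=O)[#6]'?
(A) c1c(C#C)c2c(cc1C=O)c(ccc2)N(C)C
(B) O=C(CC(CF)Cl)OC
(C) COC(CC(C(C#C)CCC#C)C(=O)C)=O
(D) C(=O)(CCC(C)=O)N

A

[CX3H1](=O)[#6] describes an sp2 carbon with one H, double-bonded to O and single-bonded to carbon (an aldehyde).
(A) contains an aldehyde (-CHO), which satisfies every atom and bond constraint.
(B) has a methyl-ester group (-C(=O)OCH3) but the carbonyl carbon has H0, not H1.
(C) has an acetyl/ketone group (-C(=O)CH3) but the carbonyl carbon has H0 (two carbon neighbours), not H1.
(D) has an acetyl/ketone group (-C(=O)CH3) but the carbonyl carbon has H0 (two carbon neighbours), not H1.
So the answer is (A).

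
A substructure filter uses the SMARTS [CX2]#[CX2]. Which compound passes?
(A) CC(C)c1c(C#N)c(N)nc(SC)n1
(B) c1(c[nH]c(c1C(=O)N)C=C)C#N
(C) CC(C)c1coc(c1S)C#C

C

[CX2]#[CX2] describes a carbon-carbon triple bond (an alkyne).
(A) has a nitrile (-C#N) but the triple bond is C#N, not C#C.
(B) has a vinyl group (-CH=CH2) but the C=C is a double bond; both carbons are CX3, not CX2.
(C) contains an ethynyl group (-C#CH), which satisfies every atom and bond constraint.
So the answer is (C).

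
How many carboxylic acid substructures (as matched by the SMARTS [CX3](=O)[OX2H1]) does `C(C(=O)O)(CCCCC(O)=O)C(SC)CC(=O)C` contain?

2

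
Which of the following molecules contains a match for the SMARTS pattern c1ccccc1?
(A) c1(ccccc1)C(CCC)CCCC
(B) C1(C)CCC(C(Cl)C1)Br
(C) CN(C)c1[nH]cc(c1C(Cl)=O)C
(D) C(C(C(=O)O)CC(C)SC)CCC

c1ccccc1 describes six aromatic carbons in a ring (a benzene ring).
(A) contains a phenyl ring, which satisfies every atom and bond constraint.
(B) has a methyl group (-CH3) but no six-membered all-carbon aromatic ring is present.
(C) has a methyl group (-CH3) but no six-membered all-carbon aromatic ring is present.
(D) has a methyl group (-CH3) but no six-membered all-carbon aromatic ring is present.
So the answer is (A).

A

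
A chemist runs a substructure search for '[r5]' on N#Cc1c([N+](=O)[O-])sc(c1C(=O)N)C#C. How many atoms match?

The query [r5] means: r5 matches atoms in a five-membered ring.
Check the 15 heavy atoms by environment: 1× s (aromatic, in 5-ring) → match; 4× c (aromatic, in 5-ring) → match; 4× C (acyclic) → no; 2× N (acyclic) → no; 1× N (charge +1, acyclic) → no; 1× O (charge -1, acyclic) → no; 2× O (acyclic) → no.
Summing the matching environments: 1 + 4 = 5 matching atoms.

5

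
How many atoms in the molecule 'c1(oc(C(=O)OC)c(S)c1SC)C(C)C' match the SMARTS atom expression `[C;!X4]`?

1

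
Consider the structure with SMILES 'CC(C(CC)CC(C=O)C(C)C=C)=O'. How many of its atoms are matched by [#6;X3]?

The query [#6;X3] means: any carbon (aromatic or not) with three total connections.
Check the 14 heavy atoms by environment: 8× C (X4) → no; 4× C (X3) → match; 2× O (X1) → no.
That gives 4 matching atoms.

4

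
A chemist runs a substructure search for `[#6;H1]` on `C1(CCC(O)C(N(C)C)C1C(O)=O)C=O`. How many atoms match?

5

The query [#6;H1] means: any carbon bearing exactly one hydrogen.
Check the 15 heavy atoms by environment: 5× C (H1) → match; 2× C (H2) → no; 1× N (H0) → no; 2× C (H3) → no; 2× O (H1) → no; 2× O (H0) → no; 1× C (H0) → no.
That gives 5 matching atoms.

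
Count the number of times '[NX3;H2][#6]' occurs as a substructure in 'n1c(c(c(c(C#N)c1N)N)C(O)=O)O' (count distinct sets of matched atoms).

2

[NX3;H2][#6] is the SMARTS for a primary amine: a trivalent nitrogen with two H attached to carbon.
The molecule carries 2 separate instances of a primary amino group (-NH2) meeting every constraint; each maps to a distinct set of atoms, giving 2 matches.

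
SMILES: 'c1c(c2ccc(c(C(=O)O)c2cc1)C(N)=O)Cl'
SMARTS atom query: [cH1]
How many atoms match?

5

The query [cH1] means: aromatic carbon bearing exactly one hydrogen.
Check the 17 heavy atoms by environment: 5× c (aromatic, H0) → no; 5× c (aromatic, H1) → match; 1× Cl (H0) → no; 2× C (H0) → no; 2× O (H0) → no; 1× O (H1) → no; 1× N (H2) → no.
That gives 5 matching atoms.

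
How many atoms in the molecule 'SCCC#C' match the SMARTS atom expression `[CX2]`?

2

The query [CX2] means: C with X2: aliphatic carbon with exactly 2 total connections.
Check the 5 heavy atoms by environment: 2× C (X4) → no; 2× C (X2) → match; 1× S (X2) → no.
That gives 2 matching atoms.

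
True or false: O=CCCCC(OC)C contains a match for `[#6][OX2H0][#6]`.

The pattern [#6][OX2H0][#6] describes an aliphatic oxygen bridging two carbons with no H on the oxygen — an ether.
The molecule carries a methoxy ether (-OCH3), whose atoms satisfy every constraint of the query, so the pattern matches.

True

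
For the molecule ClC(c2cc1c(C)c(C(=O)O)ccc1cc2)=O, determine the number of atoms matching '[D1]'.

5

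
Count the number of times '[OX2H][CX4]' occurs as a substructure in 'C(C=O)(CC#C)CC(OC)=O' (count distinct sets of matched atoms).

0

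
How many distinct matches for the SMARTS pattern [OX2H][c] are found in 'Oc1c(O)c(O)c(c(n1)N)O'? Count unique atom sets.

4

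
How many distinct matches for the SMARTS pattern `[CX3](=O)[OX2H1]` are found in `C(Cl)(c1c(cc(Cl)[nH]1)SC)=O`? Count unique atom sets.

[CX3](=O)[OX2H1] is the SMARTS for a carboxylic acid: an sp2 carbon double-bonded to O and single-bonded to an -OH oxygen.
The molecule has an acyl chloride (-C(=O)Cl), but the carbonyl is bonded to Cl, not to an -OH oxygen; nothing else fits, so there are 0 matches.

0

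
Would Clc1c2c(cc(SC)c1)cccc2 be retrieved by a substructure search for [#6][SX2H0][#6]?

The pattern [#6][SX2H0][#6] describes an aliphatic sulfur bridging two carbons with no H on the sulfur — a thioether.
The molecule carries a methylthio ether (-SCH3), whose atoms satisfy every constraint of the query, so the pattern matches.

Yes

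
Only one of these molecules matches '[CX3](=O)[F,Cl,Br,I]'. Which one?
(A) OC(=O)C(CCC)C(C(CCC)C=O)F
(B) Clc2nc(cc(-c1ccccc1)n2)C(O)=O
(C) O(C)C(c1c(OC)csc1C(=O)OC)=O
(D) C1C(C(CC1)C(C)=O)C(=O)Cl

D

[CX3](=O)[F,Cl,Br,I] describes a carbonyl carbon bonded to a halogen (an acyl halide).
(A) has a carboxylic acid group (-C(=O)OH) but the carbonyl is bonded to -OH, not to a halogen.
(B) has a chloro substituent but the Cl is not on a carbonyl carbon.
(C) has a methyl-ester group (-C(=O)OCH3) but the carbonyl is bonded to -O-C, not to a halogen.
(D) contains an acyl chloride (-C(=O)Cl), which satisfies every atom and bond constraint.
So the answer is (D).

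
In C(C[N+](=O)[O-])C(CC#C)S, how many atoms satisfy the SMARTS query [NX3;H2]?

Check the 10 heavy atoms by environment: 3× C (H2, X4) → no; 1× C (H1, X4) → no; 1× C (H0, X2) → no; 1× C (H1, X2) → no; 1× S (H1, X2) → no; 1× N (charge +1, H0, X3) → no; 1× O (charge -1, H0, X1) → no; 1× O (H0, X1) → no.
No environment satisfies the query, so 0 matching atoms.

0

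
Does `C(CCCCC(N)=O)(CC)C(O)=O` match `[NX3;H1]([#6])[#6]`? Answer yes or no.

The pattern [NX3;H1]([#6])[#6] describes a trivalent nitrogen with one H, bonded to two carbons — a secondary amine.
The closest candidate here is a primary amide (-C(=O)NH2), but the -C(=O)NH2 nitrogen has H2, not H1. No other fragment satisfies the full query, so there is no match.

No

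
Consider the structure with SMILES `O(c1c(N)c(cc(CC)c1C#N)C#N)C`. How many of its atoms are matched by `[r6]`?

The query [r6] means: r6 matches atoms in a six-membered ring.
Check the 15 heavy atoms by environment: 6× c (aromatic, in 6-ring) → match; 5× C (acyclic) → no; 3× N (acyclic) → no; 1× O (acyclic) → no.
That gives 6 matching atoms.

6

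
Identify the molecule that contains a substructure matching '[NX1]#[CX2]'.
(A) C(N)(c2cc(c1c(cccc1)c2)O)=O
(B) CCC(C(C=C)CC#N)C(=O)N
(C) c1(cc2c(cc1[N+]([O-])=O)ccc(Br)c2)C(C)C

B

[NX1]#[CX2] describes a nitrogen triple-bonded to a two-connected carbon (a nitrile).
(A) has a primary amide (-C(=O)NH2) but the nitrogen is NX3, not NX1.
(B) contains a nitrile (-C#N), which satisfies every atom and bond constraint.
(C) has a nitro group (-[N+](=O)[O-]) but there is no C#N triple bond.
So the answer is (B).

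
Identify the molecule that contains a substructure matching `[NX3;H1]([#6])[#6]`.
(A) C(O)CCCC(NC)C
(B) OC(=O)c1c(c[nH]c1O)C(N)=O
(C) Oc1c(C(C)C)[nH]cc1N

A

[NX3;H1]([#6])[#6] describes a trivalent nitrogen with one H, bonded to two carbons (a secondary amine).
(A) contains an N-methylamino group (-NHCH3), which satisfies every atom and bond constraint.
(B) has a primary amide (-C(=O)NH2) but the -C(=O)NH2 nitrogen has H2, not H1.
(C) has a primary amino group (-NH2) but the nitrogen has H2 and only one carbon neighbour.
So the answer is (A).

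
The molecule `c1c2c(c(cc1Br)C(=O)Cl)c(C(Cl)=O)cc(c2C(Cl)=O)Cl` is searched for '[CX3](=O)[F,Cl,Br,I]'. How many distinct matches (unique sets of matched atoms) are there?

3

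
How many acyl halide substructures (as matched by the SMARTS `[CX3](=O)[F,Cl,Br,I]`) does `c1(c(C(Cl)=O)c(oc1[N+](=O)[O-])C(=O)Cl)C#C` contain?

2

[CX3](=O)[F,Cl,Br,I] is the SMARTS for an acyl halide: a carbonyl carbon bonded to a halogen.
The molecule carries 2 separate instances of an acyl chloride (-C(=O)Cl) meeting every constraint; each maps to a distinct set of atoms, giving 2 matches.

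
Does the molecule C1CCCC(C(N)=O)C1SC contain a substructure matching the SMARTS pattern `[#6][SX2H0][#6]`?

Yes

The pattern [#6][SX2H0][#6] describes an aliphatic sulfur bridging two carbons with no H on the sulfur — a thioether.
The molecule carries a methylthio ether (-SCH3), whose atoms satisfy every constraint of the query, so the pattern matches.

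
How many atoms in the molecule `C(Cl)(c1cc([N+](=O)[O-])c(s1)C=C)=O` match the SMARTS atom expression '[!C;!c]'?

6

Check the 13 heavy atoms by environment: 1× s (aromatic) → match; 4× c (aromatic) → no; 1× N (charge +1) → match; 1× O (charge -1) → match; 2× O → match; 3× C → no; 1× Cl → match.
Summing the matching environments: 1 + 1 + 1 + 2 + 1 = 6 matching atoms.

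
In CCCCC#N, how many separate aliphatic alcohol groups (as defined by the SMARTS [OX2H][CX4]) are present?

0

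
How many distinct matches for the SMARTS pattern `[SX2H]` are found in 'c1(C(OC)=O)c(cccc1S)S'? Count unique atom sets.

[SX2H] is the SMARTS for a thiol: an aliphatic sulfur with two connections, one being H.
The molecule carries 2 separate instances of a thiol (-SH) meeting every constraint; each maps to a distinct set of atoms, giving 2 matches.

2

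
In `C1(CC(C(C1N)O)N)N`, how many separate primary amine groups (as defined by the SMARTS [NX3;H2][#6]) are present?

3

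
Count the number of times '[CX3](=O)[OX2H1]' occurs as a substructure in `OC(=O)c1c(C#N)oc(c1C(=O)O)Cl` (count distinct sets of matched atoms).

2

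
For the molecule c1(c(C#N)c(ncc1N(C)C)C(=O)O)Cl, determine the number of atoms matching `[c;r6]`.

5

The query [c;r6] means: aromatic carbon that belongs to a six-membered ring.
Check the 15 heavy atoms by environment: 1× n (aromatic, in 6-ring) → no; 5× c (aromatic, in 6-ring) → match; 4× C (acyclic) → no; 2× N (acyclic) → no; 2× O (acyclic) → no; 1× Cl (acyclic) → no.
That gives 5 matching atoms.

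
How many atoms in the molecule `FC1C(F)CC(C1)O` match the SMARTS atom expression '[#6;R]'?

5

The query [#6;R] means: carbon that is part of a ring.
Check the 8 heavy atoms by environment: 5× C (in 5-ring) → match; 2× F (acyclic) → no; 1× O (acyclic) → no.
That gives 5 matching atoms.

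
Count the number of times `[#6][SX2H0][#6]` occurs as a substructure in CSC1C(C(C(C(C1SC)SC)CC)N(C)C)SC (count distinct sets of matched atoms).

[#6][SX2H0][#6] is the SMARTS for a thioether: an aliphatic sulfur bridging two carbons with no H on the sulfur.
The molecule carries 4 separate instances of a methylthio ether (-SCH3) meeting every constraint; each maps to a distinct set of atoms, giving 4 matches.

4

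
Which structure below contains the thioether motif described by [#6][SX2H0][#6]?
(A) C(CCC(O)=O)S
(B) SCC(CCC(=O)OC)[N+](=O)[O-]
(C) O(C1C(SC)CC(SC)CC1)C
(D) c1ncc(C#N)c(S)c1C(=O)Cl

C

[#6][SX2H0][#6] describes an aliphatic sulfur bridging two carbons with no H on the sulfur (a thioether).
(A) has a thiol (-SH) but the sulfur has H1, not H0 bridging two carbons.
(B) has a thiol (-SH) but the sulfur has H1, not H0 bridging two carbons.
(C) contains a methylthio ether (-SCH3), which satisfies every atom and bond constraint.
(D) has a thiol (-SH) but the sulfur has H1, not H0 bridging two carbons.
So the answer is (C).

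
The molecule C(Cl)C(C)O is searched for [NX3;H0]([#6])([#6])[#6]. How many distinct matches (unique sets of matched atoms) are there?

[NX3;H0]([#6])([#6])[#6] is the SMARTS for a tertiary amine: a trivalent nitrogen with no H, bonded to three carbons.
No fragment in the molecule satisfies every constraint, giving 0 matches.

0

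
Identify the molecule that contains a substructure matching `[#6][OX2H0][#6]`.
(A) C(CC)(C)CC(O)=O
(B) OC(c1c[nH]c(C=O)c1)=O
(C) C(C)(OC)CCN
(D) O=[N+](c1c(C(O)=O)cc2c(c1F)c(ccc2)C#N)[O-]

C

[#6][OX2H0][#6] describes an aliphatic oxygen bridging two carbons with no H on the oxygen (an ether).
(A) has a carboxylic acid group (-C(=O)OH) but the -OH oxygen has H1; the =O is OX1, not OX2.
(B) has a carboxylic acid group (-C(=O)OH) but the -OH oxygen has H1; the =O is OX1, not OX2.
(C) contains a methoxy ether (-OCH3), which satisfies every atom and bond constraint.
(D) has a carboxylic acid group (-C(=O)OH) but the -OH oxygen has H1; the =O is OX1, not OX2.
So the answer is (C).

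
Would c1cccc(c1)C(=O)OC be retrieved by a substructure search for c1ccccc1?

Yes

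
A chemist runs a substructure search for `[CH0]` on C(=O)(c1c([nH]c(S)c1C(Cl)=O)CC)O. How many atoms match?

2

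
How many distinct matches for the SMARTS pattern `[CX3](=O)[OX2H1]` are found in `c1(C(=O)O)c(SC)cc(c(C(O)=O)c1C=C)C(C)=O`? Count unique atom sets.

2

[CX3](=O)[OX2H1] is the SMARTS for a carboxylic acid: an sp2 carbon double-bonded to O and single-bonded to an -OH oxygen.
The molecule carries 2 separate instances of a carboxylic acid group (-C(=O)OH) meeting every constraint; each maps to a distinct set of atoms, giving 2 matches.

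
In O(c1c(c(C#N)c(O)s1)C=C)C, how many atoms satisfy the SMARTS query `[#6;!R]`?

The query [#6;!R] means: carbon not in any ring.
Check the 12 heavy atoms by environment: 1× s (aromatic, in 5-ring) → no; 4× c (aromatic, in 5-ring) → no; 2× O (acyclic) → no; 4× C (acyclic) → match; 1× N (acyclic) → no.
That gives 4 matching atoms.

4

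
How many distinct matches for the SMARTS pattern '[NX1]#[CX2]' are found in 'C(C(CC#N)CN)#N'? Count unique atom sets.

2

[NX1]#[CX2] is the SMARTS for a nitrile: a nitrogen triple-bonded to a two-connected carbon.
The molecule carries 2 separate instances of a nitrile (-C#N) meeting every constraint; each maps to a distinct set of atoms, giving 2 matches.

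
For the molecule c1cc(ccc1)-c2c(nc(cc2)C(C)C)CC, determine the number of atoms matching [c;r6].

11

The query [c;r6] means: aromatic carbon that belongs to a six-membered ring.
Check the 17 heavy atoms by environment: 1× n (aromatic, in 6-ring) → no; 11× c (aromatic, in 6-ring) → match; 5× C (acyclic) → no.
That gives 11 matching atoms.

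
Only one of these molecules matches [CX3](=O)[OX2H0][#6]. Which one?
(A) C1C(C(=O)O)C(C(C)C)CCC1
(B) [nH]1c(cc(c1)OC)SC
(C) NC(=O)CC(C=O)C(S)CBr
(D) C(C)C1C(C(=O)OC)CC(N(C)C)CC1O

[CX3](=O)[OX2H0][#6] describes a carbonyl carbon bonded to an oxygen that is itself bonded to carbon (no H on that O) (an ester).
(A) has a carboxylic acid group (-C(=O)OH) but the singly-bonded O carries H (OX2H1, not H0).
(B) has a methoxy ether (-OCH3) but the ether oxygen is not adjacent to a C=O carbon.
(C) has a primary amide (-C(=O)NH2) but the carbonyl is bonded to N, not to an O-C linkage.
(D) contains a methyl-ester group (-C(=O)OCH3), which satisfies every atom and bond constraint.
So the answer is (D).

D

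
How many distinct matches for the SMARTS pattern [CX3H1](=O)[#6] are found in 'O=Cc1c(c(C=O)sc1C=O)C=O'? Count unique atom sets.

4

[CX3H1](=O)[#6] is the SMARTS for an aldehyde: an sp2 carbon with one H, double-bonded to O and single-bonded to carbon.
The molecule carries 4 separate instances of an aldehyde (-CHO) meeting every constraint; each maps to a distinct set of atoms, giving 4 matches.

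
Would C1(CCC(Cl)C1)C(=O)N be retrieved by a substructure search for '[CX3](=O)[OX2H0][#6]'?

The pattern [CX3](=O)[OX2H0][#6] describes a carbonyl carbon bonded to an oxygen that is itself bonded to carbon (no H on that O) — an ester.
The closest candidate here is a primary amide (-C(=O)NH2), but the carbonyl is bonded to N, not to an O-C linkage. No other fragment satisfies the full query, so there is no match.

No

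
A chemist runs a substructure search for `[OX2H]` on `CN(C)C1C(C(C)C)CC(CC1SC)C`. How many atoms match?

The query [OX2H] means: aliphatic oxygen with two connections, one of which is H — an -OH oxygen.
Check the 15 heavy atoms by environment: 5× C (H1, X4) → no; 2× C (H2, X4) → no; 1× S (H0, X2) → no; 6× C (H3, X4) → no; 1× N (H0, X3) → no.
No environment satisfies the query, so 0 matching atoms.

0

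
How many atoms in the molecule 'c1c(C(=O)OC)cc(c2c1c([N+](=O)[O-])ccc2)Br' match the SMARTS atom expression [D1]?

5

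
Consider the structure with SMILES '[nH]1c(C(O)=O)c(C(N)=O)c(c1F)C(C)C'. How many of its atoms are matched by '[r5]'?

5

The query [r5] means: r5 matches atoms in a five-membered ring.
Check the 15 heavy atoms by environment: 1× n (aromatic, in 5-ring) → match; 4× c (aromatic, in 5-ring) → match; 5× C (acyclic) → no; 3× O (acyclic) → no; 1× F (acyclic) → no; 1× N (acyclic) → no.
Summing the matching environments: 1 + 4 = 5 matching atoms.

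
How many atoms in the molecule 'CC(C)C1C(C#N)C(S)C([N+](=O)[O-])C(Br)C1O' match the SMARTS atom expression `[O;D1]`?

Check the 17 heavy atoms by environment: 7× C (D3) → no; 1× C (D2) → no; 1× N (D1) → no; 1× N (charge +1, D3) → no; 1× O (charge -1, D1) → match; 2× O (D1) → match; 1× Br (D1) → no; 2× C (D1) → no; 1× S (D1) → no.
Summing the matching environments: 1 + 2 = 3 matching atoms.

3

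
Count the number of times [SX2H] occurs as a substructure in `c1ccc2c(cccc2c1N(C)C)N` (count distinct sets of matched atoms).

0

[SX2H] is the SMARTS for a thiol: an aliphatic sulfur with two connections, one being H.
No fragment in the molecule satisfies every constraint, giving 0 matches.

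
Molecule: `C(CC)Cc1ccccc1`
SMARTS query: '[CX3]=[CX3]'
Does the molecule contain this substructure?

The pattern [CX3]=[CX3] describes a non-aromatic C=C double bond between two sp2 carbons — an alkene.
The closest candidate here is an ethyl group (-CH2CH3), but its C-C bond is a single bond between CX4 carbons, not CX3=CX3. No other fragment satisfies the full query, so there is no match.

No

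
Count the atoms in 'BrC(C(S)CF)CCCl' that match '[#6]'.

5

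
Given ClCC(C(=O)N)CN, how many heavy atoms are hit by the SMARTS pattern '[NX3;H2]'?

2

The query [NX3;H2] means: aliphatic N with 3 total connections, two of them H — an -NH2 nitrogen (amine or amide).
Check the 8 heavy atoms by environment: 2× C (H2, X4) → no; 1× C (H1, X4) → no; 1× Cl (H0, X1) → no; 2× N (H2, X3) → match; 1× C (H0, X3) → no; 1× O (H0, X1) → no.
That gives 2 matching atoms.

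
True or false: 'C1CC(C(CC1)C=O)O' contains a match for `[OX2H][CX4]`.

True

The pattern [OX2H][CX4] describes a hydroxyl oxygen bound to an sp3 (X4) carbon — an aliphatic alcohol.
The molecule carries a hydroxyl group (-OH), whose atoms satisfy every constraint of the query, so the pattern matches.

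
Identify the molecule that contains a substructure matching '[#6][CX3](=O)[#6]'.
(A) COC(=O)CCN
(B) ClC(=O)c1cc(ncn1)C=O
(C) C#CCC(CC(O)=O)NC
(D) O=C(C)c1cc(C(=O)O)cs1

[#6][CX3](=O)[#6] describes a carbonyl carbon (no H) flanked by two carbons (a ketone).
(A) has a methyl-ester group (-C(=O)OCH3) but one neighbour of the carbonyl carbon is O, not C.
(B) has an aldehyde (-CHO) but the carbonyl carbon has H1, so it is not flanked by two carbons.
(C) has a carboxylic acid group (-C(=O)OH) but one neighbour of the carbonyl carbon is O, not C.
(D) contains an acetyl/ketone group (-C(=O)CH3), which satisfies every atom and bond constraint.
So the answer is (D).

D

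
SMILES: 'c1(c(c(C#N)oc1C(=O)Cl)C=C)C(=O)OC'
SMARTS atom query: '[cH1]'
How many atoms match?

The query [cH1] means: aromatic carbon bearing exactly one hydrogen.
Check the 16 heavy atoms by environment: 1× o (aromatic, H0) → no; 4× c (aromatic, H0) → no; 3× C (H0) → no; 1× N (H0) → no; 1× C (H1) → no; 1× C (H2) → no; 3× O (H0) → no; 1× C (H3) → no; 1× Cl (H0) → no.
No environment satisfies the query, so 0 matching atoms.

0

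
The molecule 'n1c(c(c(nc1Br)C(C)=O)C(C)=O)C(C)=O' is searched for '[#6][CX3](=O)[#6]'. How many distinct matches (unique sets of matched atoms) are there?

3

[#6][CX3](=O)[#6] is the SMARTS for a ketone: a carbonyl carbon (no H) flanked by two carbons.
The molecule carries 3 separate instances of an acetyl/ketone group (-C(=O)CH3) meeting every constraint; each maps to a distinct set of atoms, giving 3 matches.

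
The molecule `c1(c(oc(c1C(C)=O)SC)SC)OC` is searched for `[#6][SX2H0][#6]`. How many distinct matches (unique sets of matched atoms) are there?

2

[#6][SX2H0][#6] is the SMARTS for a thioether: an aliphatic sulfur bridging two carbons with no H on the sulfur.
The molecule carries 2 separate instances of a methylthio ether (-SCH3) meeting every constraint; each maps to a distinct set of atoms, giving 2 matches.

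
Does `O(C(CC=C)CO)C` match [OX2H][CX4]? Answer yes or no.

Yes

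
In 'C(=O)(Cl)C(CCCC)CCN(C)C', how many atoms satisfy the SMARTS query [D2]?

The query [D2] means: atom with exactly two heavy-atom neighbours.
Check the 13 heavy atoms by environment: 5× C (D2) → match; 2× C (D3) → no; 1× O (D1) → no; 1× Cl (D1) → no; 3× C (D1) → no; 1× N (D3) → no.
That gives 5 matching atoms.

5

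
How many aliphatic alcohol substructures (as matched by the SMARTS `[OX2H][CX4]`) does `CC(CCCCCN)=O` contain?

0

[OX2H][CX4] is the SMARTS for an aliphatic alcohol: a hydroxyl oxygen bound to an sp3 (X4) carbon.
No fragment in the molecule satisfies every constraint, giving 0 matches.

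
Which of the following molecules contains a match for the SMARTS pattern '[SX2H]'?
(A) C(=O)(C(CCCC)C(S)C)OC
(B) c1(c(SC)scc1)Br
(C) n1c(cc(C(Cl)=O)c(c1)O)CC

A

[SX2H] describes an aliphatic sulfur with two connections, one being H (a thiol).
(A) contains a thiol (-SH), which satisfies every atom and bond constraint.
(B) has a methylthio ether (-SCH3) but the sulfur has H0 (bonded to two carbons), not H1.
(C) has a hydroxyl group (-OH) but it is an -OH, not an -SH.
So the answer is (A).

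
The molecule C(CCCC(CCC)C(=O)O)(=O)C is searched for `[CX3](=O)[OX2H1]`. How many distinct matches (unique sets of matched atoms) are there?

1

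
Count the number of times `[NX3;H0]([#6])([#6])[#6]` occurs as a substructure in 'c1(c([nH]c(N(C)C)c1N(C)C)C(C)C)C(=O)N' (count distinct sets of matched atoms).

2

[NX3;H0]([#6])([#6])[#6] is the SMARTS for a tertiary amine: a trivalent nitrogen with no H, bonded to three carbons.
The molecule carries 2 separate instances of a dimethylamino group (-N(CH3)2) meeting every constraint; each maps to a distinct set of atoms, giving 2 matches.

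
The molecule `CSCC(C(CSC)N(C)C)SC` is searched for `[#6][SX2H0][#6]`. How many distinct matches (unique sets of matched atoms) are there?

3

[#6][SX2H0][#6] is the SMARTS for a thioether: an aliphatic sulfur bridging two carbons with no H on the sulfur.
The molecule carries 3 separate instances of a methylthio ether (-SCH3) meeting every constraint; each maps to a distinct set of atoms, giving 3 matches.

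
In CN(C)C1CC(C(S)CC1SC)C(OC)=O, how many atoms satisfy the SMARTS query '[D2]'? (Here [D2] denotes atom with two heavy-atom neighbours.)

4

The query [D2] means: atom with exactly two heavy-atom neighbours.
Check the 16 heavy atoms by environment: 2× C (D2) → match; 5× C (D3) → no; 1× S (D1) → no; 1× O (D1) → no; 1× O (D2) → match; 4× C (D1) → no; 1× N (D3) → no; 1× S (D2) → match.
Summing the matching environments: 2 + 1 + 1 = 4 matching atoms.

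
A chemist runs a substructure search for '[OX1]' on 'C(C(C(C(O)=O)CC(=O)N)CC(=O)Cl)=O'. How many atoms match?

The query [OX1] means: aliphatic oxygen with one total connection — typically a carbonyl =O or an oxide.
Check the 15 heavy atoms by environment: 4× C (X4) → no; 4× C (X3) → no; 4× O (X1) → match; 1× Cl (X1) → no; 1× N (X3) → no; 1× O (X2) → no.
That gives 4 matching atoms.

4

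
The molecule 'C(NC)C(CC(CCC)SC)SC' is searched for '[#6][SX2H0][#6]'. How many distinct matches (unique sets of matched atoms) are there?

[#6][SX2H0][#6] is the SMARTS for a thioether: an aliphatic sulfur bridging two carbons with no H on the sulfur.
The molecule carries 2 separate instances of a methylthio ether (-SCH3) meeting every constraint; each maps to a distinct set of atoms, giving 2 matches.

2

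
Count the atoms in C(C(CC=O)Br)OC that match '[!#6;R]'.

0

Check the 8 heavy atoms by environment: 5× C (acyclic) → no; 2× O (acyclic) → no; 1× Br (acyclic) → no.
No environment satisfies the query, so 0 matching atoms.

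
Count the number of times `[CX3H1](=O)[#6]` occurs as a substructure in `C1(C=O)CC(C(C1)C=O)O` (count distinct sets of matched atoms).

2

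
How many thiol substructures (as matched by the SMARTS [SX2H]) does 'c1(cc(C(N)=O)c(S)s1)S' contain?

2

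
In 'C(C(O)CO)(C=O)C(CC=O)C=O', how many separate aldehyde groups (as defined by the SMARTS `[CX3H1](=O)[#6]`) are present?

3

[CX3H1](=O)[#6] is the SMARTS for an aldehyde: an sp2 carbon with one H, double-bonded to O and single-bonded to carbon.
The molecule carries 3 separate instances of an aldehyde (-CHO) meeting every constraint; each maps to a distinct set of atoms, giving 3 matches.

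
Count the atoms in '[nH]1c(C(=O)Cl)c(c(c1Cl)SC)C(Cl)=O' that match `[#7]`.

1

The query [#7] means: #7 matches any nitrogen atom regardless of aromaticity.
Check the 14 heavy atoms by environment: 1× n (aromatic) → match; 4× c (aromatic) → no; 3× Cl → no; 3× C → no; 2× O → no; 1× S → no.
That gives 1 matching atom.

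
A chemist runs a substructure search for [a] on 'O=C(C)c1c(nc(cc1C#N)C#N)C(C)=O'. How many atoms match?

6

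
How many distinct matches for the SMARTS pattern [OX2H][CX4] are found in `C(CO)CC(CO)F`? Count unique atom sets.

2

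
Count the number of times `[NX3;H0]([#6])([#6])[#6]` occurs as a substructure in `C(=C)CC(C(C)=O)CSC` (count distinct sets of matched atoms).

[NX3;H0]([#6])([#6])[#6] is the SMARTS for a tertiary amine: a trivalent nitrogen with no H, bonded to three carbons.
No fragment in the molecule satisfies every constraint, giving 0 matches.

0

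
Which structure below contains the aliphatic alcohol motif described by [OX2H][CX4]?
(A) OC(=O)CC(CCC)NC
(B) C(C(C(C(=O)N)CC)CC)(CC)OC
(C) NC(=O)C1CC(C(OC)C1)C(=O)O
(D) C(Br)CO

[OX2H][CX4] describes a hydroxyl oxygen bound to an sp3 (X4) carbon (an aliphatic alcohol).
(A) has a carboxylic acid group (-C(=O)OH) but the -OH is on a CX3 carbonyl carbon, not a CX4 carbon.
(B) has a methoxy ether (-OCH3) but the oxygen has H0 (ether), not H1.
(C) has a methoxy ether (-OCH3) but the oxygen has H0 (ether), not H1.
(D) contains a hydroxyl group (-OH), which satisfies every atom and bond constraint.
So the answer is (D).

D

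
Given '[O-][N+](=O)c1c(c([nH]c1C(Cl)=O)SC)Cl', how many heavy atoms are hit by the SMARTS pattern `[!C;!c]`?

Check the 14 heavy atoms by environment: 1× n (aromatic) → match; 4× c (aromatic) → no; 1× N (charge +1) → match; 1× O (charge -1) → match; 2× O → match; 2× C → no; 2× Cl → match; 1× S → match.
Summing the matching environments: 1 + 1 + 1 + 2 + 2 + 1 = 8 matching atoms.

8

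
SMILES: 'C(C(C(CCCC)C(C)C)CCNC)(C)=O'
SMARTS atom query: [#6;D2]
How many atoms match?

The query [#6;D2] means: any carbon bonded to exactly two heavy atoms.
Check the 16 heavy atoms by environment: 5× C (D2) → match; 4× C (D3) → no; 5× C (D1) → no; 1× O (D1) → no; 1× N (D2) → no.
That gives 5 matching atoms.

5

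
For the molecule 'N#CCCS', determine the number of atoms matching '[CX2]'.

1

The query [CX2] means: C with X2: aliphatic carbon with exactly 2 total connections.
Check the 5 heavy atoms by environment: 2× C (X4) → no; 1× S (X2) → no; 1× C (X2) → match; 1× N (X1) → no.
That gives 1 matching atom.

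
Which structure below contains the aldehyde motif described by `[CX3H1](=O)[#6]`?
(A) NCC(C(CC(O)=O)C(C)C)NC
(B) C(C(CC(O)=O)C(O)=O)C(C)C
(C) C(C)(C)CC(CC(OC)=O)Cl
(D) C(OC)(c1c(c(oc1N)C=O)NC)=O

[CX3H1](=O)[#6] describes an sp2 carbon with one H, double-bonded to O and single-bonded to carbon (an aldehyde).
(A) has a carboxylic acid group (-C(=O)OH) but the carbonyl carbon has H0 and is bonded to O, not H1.
(B) has a carboxylic acid group (-C(=O)OH) but the carbonyl carbon has H0 and is bonded to O, not H1.
(C) has a methyl-ester group (-C(=O)OCH3) but the carbonyl carbon has H0, not H1.
(D) contains an aldehyde (-CHO), which satisfies every atom and bond constraint.
So the answer is (D).

D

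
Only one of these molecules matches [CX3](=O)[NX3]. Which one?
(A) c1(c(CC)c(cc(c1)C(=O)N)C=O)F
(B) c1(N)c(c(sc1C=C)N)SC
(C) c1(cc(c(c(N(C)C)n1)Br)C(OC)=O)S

A

[CX3](=O)[NX3] describes a carbonyl carbon bonded to a trivalent nitrogen (an amide).
(A) contains a primary amide (-C(=O)NH2), which satisfies every atom and bond constraint.
(B) has a primary amino group (-NH2) but the -NH2 is not attached to a carbonyl carbon.
(C) has a methyl-ester group (-C(=O)OCH3) but the carbonyl is bonded to O, not to an NX3 nitrogen.
So the answer is (A).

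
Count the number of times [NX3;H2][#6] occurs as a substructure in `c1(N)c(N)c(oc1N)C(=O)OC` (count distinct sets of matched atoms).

[NX3;H2][#6] is the SMARTS for a primary amine: a trivalent nitrogen with two H attached to carbon.
The molecule carries 3 separate instances of a primary amino group (-NH2) meeting every constraint; each maps to a distinct set of atoms, giving 3 matches.

3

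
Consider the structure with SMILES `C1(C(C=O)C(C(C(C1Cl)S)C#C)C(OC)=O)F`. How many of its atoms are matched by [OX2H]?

Check the 17 heavy atoms by environment: 6× C (H1, X4) → no; 1× F (H0, X1) → no; 1× Cl (H0, X1) → no; 1× S (H1, X2) → no; 1× C (H0, X2) → no; 1× C (H1, X2) → no; 1× C (H0, X3) → no; 2× O (H0, X1) → no; 1× O (H0, X2) → no; 1× C (H3, X4) → no; 1× C (H1, X3) → no.
No environment satisfies the query, so 0 matching atoms.

0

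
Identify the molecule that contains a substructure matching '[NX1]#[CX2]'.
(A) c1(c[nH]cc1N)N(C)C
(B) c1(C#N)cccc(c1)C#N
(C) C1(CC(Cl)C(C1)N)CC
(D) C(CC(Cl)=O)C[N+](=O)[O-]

B

[NX1]#[CX2] describes a nitrogen triple-bonded to a two-connected carbon (a nitrile).
(A) has a primary amino group (-NH2) but the nitrogen is NX3 (three connections), not NX1 triple-bonded.
(B) contains a nitrile (-C#N), which satisfies every atom and bond constraint.
(C) has a primary amino group (-NH2) but the nitrogen is NX3 (three connections), not NX1 triple-bonded.
(D) has a nitro group (-[N+](=O)[O-]) but there is no C#N triple bond.
So the answer is (B).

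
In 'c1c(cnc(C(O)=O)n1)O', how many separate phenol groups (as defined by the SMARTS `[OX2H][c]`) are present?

1

[OX2H][c] is the SMARTS for a phenol: a hydroxyl oxygen attached to an aromatic carbon.
Exactly one fragment in the molecule meets all constraints, giving 1 match.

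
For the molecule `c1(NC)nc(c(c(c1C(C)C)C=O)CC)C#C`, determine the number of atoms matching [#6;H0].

The query [#6;H0] means: any carbon with no attached hydrogen.
Check the 17 heavy atoms by environment: 1× n (aromatic, H0) → no; 5× c (aromatic, H0) → match; 1× C (H2) → no; 4× C (H3) → no; 3× C (H1) → no; 1× O (H0) → no; 1× N (H1) → no; 1× C (H0) → match.
Summing the matching environments: 5 + 1 = 6 matching atoms.

6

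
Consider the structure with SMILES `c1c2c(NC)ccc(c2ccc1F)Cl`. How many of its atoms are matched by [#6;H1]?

5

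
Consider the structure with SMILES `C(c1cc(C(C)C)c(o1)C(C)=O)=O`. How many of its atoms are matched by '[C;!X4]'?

The query [C;!X4] means: aliphatic carbon that does not have four total connections.
Check the 13 heavy atoms by environment: 1× o (aromatic, X2) → no; 4× c (aromatic, X3) → no; 2× C (X3) → match; 2× O (X1) → no; 4× C (X4) → no.
That gives 2 matching atoms.

2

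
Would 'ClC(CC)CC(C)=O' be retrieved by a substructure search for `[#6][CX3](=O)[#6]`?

Yes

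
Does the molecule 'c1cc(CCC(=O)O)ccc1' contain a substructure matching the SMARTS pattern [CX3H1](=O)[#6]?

No

The pattern [CX3H1](=O)[#6] describes an sp2 carbon with one H, double-bonded to O and single-bonded to carbon — an aldehyde.
The closest candidate here is a carboxylic acid group (-C(=O)OH), but the carbonyl carbon has H0 and is bonded to O, not H1. No other fragment satisfies the full query, so there is no match.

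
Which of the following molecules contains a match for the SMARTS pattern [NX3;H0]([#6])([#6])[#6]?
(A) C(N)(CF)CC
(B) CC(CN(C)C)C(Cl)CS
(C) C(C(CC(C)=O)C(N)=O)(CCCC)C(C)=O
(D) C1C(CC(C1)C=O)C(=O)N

B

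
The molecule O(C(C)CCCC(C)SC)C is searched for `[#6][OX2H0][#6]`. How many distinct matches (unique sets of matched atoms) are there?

1

[#6][OX2H0][#6] is the SMARTS for an ether: an aliphatic oxygen bridging two carbons with no H on the oxygen.
Exactly one fragment in the molecule meets all constraints, giving 1 match.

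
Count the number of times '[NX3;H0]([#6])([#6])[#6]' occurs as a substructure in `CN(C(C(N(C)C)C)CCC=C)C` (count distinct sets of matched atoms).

2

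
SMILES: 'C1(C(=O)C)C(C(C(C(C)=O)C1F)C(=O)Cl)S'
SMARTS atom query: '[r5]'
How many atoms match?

The query [r5] means: r5 matches atoms in a five-membered ring.
Check the 16 heavy atoms by environment: 5× C (in 5-ring) → match; 5× C (acyclic) → no; 3× O (acyclic) → no; 1× Cl (acyclic) → no; 1× S (acyclic) → no; 1× F (acyclic) → no.
That gives 5 matching atoms.

5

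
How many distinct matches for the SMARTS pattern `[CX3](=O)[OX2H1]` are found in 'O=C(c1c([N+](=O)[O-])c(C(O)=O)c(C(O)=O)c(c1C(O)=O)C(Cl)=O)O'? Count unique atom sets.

[CX3](=O)[OX2H1] is the SMARTS for a carboxylic acid: an sp2 carbon double-bonded to O and single-bonded to an -OH oxygen.
The molecule carries 4 separate instances of a carboxylic acid group (-C(=O)OH) meeting every constraint; each maps to a distinct set of atoms, giving 4 matches.

4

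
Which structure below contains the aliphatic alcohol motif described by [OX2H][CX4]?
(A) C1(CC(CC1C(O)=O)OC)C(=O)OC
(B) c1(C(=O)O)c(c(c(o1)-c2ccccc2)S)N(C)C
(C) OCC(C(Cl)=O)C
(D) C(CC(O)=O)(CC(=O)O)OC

C

[OX2H][CX4] describes a hydroxyl oxygen bound to an sp3 (X4) carbon (an aliphatic alcohol).
(A) has a methoxy ether (-OCH3) but the oxygen has H0 (ether), not H1.
(B) has a carboxylic acid group (-C(=O)OH) but the -OH is on a CX3 carbonyl carbon, not a CX4 carbon.
(C) contains a hydroxyl group (-OH), which satisfies every atom and bond constraint.
(D) has a carboxylic acid group (-C(=O)OH) but the -OH is on a CX3 carbonyl carbon, not a CX4 carbon.
So the answer is (C).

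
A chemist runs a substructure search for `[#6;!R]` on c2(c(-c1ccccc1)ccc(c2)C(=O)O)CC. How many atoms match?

The query [#6;!R] means: carbon not in any ring.
Check the 17 heavy atoms by environment: 12× c (aromatic, in 6-ring) → no; 3× C (acyclic) → match; 2× O (acyclic) → no.
That gives 3 matching atoms.

3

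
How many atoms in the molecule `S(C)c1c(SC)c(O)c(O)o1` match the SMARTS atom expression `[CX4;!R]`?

The query [CX4;!R] means: aliphatic carbon with four total connections, not in a ring.
Check the 11 heavy atoms by environment: 1× o (aromatic, X2, in 5-ring) → no; 4× c (aromatic, X3, in 5-ring) → no; 2× O (X2, acyclic) → no; 2× S (X2, acyclic) → no; 2× C (X4, acyclic) → match.
That gives 2 matching atoms.

2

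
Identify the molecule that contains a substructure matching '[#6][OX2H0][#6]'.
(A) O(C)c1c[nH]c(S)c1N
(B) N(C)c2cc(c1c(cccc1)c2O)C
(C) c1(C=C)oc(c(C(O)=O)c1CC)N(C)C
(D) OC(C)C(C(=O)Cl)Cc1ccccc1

[#6][OX2H0][#6] describes an aliphatic oxygen bridging two carbons with no H on the oxygen (an ether).
(A) contains a methoxy ether (-OCH3), which satisfies every atom and bond constraint.
(B) has a hydroxyl group (-OH) but the oxygen has H1, not H0 bridging two carbons.
(C) has a carboxylic acid group (-C(=O)OH) but the -OH oxygen has H1; the =O is OX1, not OX2.
(D) has a hydroxyl group (-OH) but the oxygen has H1, not H0 bridging two carbons.
So the answer is (A).

A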